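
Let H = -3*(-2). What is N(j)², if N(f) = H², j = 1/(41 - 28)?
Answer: 1296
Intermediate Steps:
H = 6
j = 1/13 ≈ 0.076923
N(f) = 36 (N(f) = 6² = 36)
N(j)² = 36² = 1296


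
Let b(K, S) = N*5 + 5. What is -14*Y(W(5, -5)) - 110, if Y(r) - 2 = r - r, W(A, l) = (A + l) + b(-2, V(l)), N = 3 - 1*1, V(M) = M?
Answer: -138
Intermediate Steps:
N = 2 (N = 3 - 1 = 2)
b(K, S) = 15 (b(K, S) = 2*5 + 5 = 10 + 5 = 15)
W(A, l) = 15 + A + l (W(A, l) = (A + l) + 15 = 15 + A + l)
Y(r) = 2 (Y(r) = 2 + (r - r) = 2 + 0 = 2)
-14*Y(W(5, -5)) - 110 = -14*2 - 110 = -28 - 110 = -138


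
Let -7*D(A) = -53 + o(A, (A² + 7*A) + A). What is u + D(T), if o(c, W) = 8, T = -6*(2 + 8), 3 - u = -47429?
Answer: 332069/7 ≈ 47438.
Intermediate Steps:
u = 47432 (u = 3 - 1*(-47429) = 3 + 47429 = 47432)
T = -60 (T = -6*10 = -60)
D(A) = 45/7 (D(A) = -(-53 + 8)/7 = -⅐*(-45) = 45/7)
u + D(T) = 47432 + 45/7 = 332069/7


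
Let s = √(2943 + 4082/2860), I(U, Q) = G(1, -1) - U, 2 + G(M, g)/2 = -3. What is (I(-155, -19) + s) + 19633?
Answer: 19778 + √35627570/110 ≈ 19832.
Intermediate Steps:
G(M, g) = -10 (G(M, g) = -4 + 2*(-3) = -4 - 6 = -10)
I(U, Q) = -10 - U
s = √35627570/110 (s = √(2943 + 4082*(1/2860)) = √(2943 + 157/110) = √(323887/110) = √35627570/110 ≈ 54.263)
(I(-155, -19) + s) + 19633 = ((-10 - 1*(-155)) + √35627570/110) + 19633 = ((-10 + 155) + √35627570/110) + 19633 = (145 + √35627570/110) + 19633 = 19778 + √35627570/110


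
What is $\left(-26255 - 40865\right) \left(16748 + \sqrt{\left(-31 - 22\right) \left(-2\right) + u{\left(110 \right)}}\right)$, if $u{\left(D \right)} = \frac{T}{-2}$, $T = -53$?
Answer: $-1124125760 - 33560 \sqrt{530} \approx -1.1249 \cdot 10^{9}$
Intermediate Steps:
$u{\left(D \right)} = \frac{53}{2}$ ($u{\left(D \right)} = - \frac{53}{-2} = \left(-53\right) \left(- \frac{1}{2}\right) = \frac{53}{2}$)
$\left(-26255 - 40865\right) \left(16748 + \sqrt{\left(-31 - 22\right) \left(-2\right) + u{\left(110 \right)}}\right) = \left(-26255 - 40865\right) \left(16748 + \sqrt{\left(-31 - 22\right) \left(-2\right) + \frac{53}{2}}\right) = - 67120 \left(16748 + \sqrt{\left(-53\right) \left(-2\right) + \frac{53}{2}}\right) = - 67120 \left(16748 + \sqrt{106 + \frac{53}{2}}\right) = - 67120 \left(16748 + \sqrt{\frac{265}{2}}\right) = - 67120 \left(16748 + \frac{\sqrt{530}}{2}\right) = -1124125760 - 33560 \sqrt{530}$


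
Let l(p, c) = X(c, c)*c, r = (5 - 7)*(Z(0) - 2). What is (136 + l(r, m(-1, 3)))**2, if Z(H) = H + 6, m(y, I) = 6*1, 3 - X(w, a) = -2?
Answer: 27556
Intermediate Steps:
X(w, a) = 5 (X(w, a) = 3 - 1*(-2) = 3 + 2 = 5)
m(y, I) = 6
Z(H) = 6 + H
r = -8 (r = (5 - 7)*((6 + 0) - 2) = -2*(6 - 2) = -2*4 = -8)
l(p, c) = 5*c
(136 + l(r, m(-1, 3)))**2 = (136 + 5*6)**2 = (136 + 30)**2 = 166**2 = 27556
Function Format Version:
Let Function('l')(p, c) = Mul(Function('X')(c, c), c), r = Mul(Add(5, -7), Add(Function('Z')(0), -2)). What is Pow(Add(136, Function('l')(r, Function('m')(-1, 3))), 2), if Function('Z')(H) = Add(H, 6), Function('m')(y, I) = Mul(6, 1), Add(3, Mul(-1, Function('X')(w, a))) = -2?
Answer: 27556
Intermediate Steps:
Function('X')(w, a) = 5 (Function('X')(w, a) = Add(3, Mul(-1, -2)) = Add(3, 2) = 5)
Function('m')(y, I) = 6
Function('Z')(H) = Add(6, H)
r = -8 (r = Mul(Add(5, -7), Add(Add(6, 0), -2)) = Mul(-2, Add(6, -2)) = Mul(-2, 4) = -8)
Function('l')(p, c) = Mul(5, c)
Pow(Add(136, Function('l')(r, Function('m')(-1, 3))), 2) = Pow(Add(136, Mul(5, 6)), 2) = Pow(Add(136, 30), 2) = Pow(166, 2) = 27556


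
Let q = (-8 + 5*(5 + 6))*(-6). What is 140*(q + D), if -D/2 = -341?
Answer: 56000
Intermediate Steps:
D = 682 (D = -2*(-341) = 682)
q = -282 (q = (-8 + 5*11)*(-6) = (-8 + 55)*(-6) = 47*(-6) = -282)
140*(q + D) = 140*(-282 + 682) = 140*400 = 56000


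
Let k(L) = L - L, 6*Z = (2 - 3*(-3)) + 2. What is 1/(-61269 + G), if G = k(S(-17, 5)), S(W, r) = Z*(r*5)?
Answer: -1/61269 ≈ -1.6321e-5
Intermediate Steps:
Z = 13/6 (Z = ((2 - 3*(-3)) + 2)/6 = ((2 + 9) + 2)/6 = (11 + 2)/6 = (1/6)*13 = 13/6 ≈ 2.1667)
S(W, r) = 65*r/6 (S(W, r) = 13*(r*5)/6 = 13*(5*r)/6 = 65*r/6)
k(L) = 0
G = 0
1/(-61269 + G) = 1/(-61269 + 0) = 1/(-61269) = -1/61269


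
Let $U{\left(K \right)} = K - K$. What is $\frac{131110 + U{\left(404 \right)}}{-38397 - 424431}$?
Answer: $- \frac{65555}{231414} \approx -0.28328$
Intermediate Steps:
$U{\left(K \right)} = 0$
$\frac{131110 + U{\left(404 \right)}}{-38397 - 424431} = \frac{131110 + 0}{-38397 - 424431} = \frac{131110}{-462828} = 131110 \left(- \frac{1}{462828}\right) = - \frac{65555}{231414}$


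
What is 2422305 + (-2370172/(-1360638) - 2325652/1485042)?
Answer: 407876743735859669/168383714733 ≈ 2.4223e+6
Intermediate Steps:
2422305 + (-2370172/(-1360638) - 2325652/1485042) = 2422305 + (-2370172*(-1/1360638) - 2325652*1/1485042) = 2422305 + (1185086/680319 - 1162826/742521) = 2422305 + 29619540104/168383714733 = 407876743735859669/168383714733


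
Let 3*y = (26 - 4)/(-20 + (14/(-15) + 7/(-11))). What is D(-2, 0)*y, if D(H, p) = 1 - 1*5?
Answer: 4840/3559 ≈ 1.3599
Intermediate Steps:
D(H, p) = -4 (D(H, p) = 1 - 5 = -4)
y = -1210/3559 (y = ((26 - 4)/(-20 + (14/(-15) + 7/(-11))))/3 = (22/(-20 + (14*(-1/15) + 7*(-1/11))))/3 = (22/(-20 + (-14/15 - 7/11)))/3 = (22/(-20 - 259/165))/3 = (22/(-3559/165))/3 = (22*(-165/3559))/3 = (1/3)*(-3630/3559) = -1210/3559 ≈ -0.33998)
D(-2, 0)*y = -4*(-1210/3559) = 4840/3559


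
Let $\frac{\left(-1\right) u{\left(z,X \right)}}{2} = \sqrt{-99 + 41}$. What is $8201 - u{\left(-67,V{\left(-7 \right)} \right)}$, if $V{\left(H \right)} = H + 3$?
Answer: $8201 + 2 i \sqrt{58} \approx 8201.0 + 15.232 i$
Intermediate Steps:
$V{\left(H \right)} = 3 + H$
$u{\left(z,X \right)} = - 2 i \sqrt{58}$ ($u{\left(z,X \right)} = - 2 \sqrt{-99 + 41} = - 2 \sqrt{-58} = - 2 i \sqrt{58}$)
$8201 - u{\left(-67,V{\left(-7 \right)} \right)} = 8201 - - 2 i \sqrt{58} = 8201 + 2 i \sqrt{58}$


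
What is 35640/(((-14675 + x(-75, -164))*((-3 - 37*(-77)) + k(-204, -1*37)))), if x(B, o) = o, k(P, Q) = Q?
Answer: -3240/3789341 ≈ -0.00085503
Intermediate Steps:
35640/(((-14675 + x(-75, -164))*((-3 - 37*(-77)) + k(-204, -1*37)))) = 35640/(((-14675 - 164)*((-3 - 37*(-77)) - 1*37))) = 35640/((-14839*((-3 + 2849) - 37))) = 35640/((-14839*(2846 - 37))) = 35640/((-14839*2809)) = 35640/(-41682751) = 35640*(-1/41682751) = -3240/3789341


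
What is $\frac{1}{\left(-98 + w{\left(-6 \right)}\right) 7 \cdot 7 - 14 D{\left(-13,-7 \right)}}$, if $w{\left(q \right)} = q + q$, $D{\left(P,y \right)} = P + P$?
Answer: $- \frac{1}{5026} \approx -0.00019897$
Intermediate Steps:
$D{\left(P,y \right)} = 2 P$
$w{\left(q \right)} = 2 q$
$\frac{1}{\left(-98 + w{\left(-6 \right)}\right) 7 \cdot 7 - 14 D{\left(-13,-7 \right)}} = \frac{1}{\left(-98 + 2 \left(-6\right)\right) 7 \cdot 7 - 14 \cdot 2 \left(-13\right)} = \frac{1}{\left(-98 - 12\right) 49 - -364} = \frac{1}{\left(-110\right) 49 + 364} = \frac{1}{-5390 + 364} = \frac{1}{-5026} = - \frac{1}{5026}$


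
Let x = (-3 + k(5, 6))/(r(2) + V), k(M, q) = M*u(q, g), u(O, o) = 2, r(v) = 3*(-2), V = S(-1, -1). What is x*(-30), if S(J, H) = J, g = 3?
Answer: 30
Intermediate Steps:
V = -1
r(v) = -6
k(M, q) = 2*M (k(M, q) = M*2 = 2*M)
x = -1 (x = (-3 + 2*5)/(-6 - 1) = (-3 + 10)/(-7) = 7*(-⅐) = -1)
x*(-30) = -1*(-30) = 30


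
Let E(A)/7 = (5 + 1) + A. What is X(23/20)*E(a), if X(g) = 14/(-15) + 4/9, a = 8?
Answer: -2156/45 ≈ -47.911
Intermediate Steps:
E(A) = 42 + 7*A (E(A) = 7*((5 + 1) + A) = 7*(6 + A) = 42 + 7*A)
X(g) = -22/45 (X(g) = 14*(-1/15) + 4*(⅑) = -14/15 + 4/9 = -22/45)
X(23/20)*E(a) = -22*(42 + 7*8)/45 = -22*(42 + 56)/45 = -22/45*98 = -2156/45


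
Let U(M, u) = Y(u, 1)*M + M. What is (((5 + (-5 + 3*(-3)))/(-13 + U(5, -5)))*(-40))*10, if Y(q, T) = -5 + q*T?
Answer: -1800/29 ≈ -62.069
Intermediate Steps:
Y(q, T) = -5 + T*q
U(M, u) = M + M*(-5 + u) (U(M, u) = (-5 + 1*u)*M + M = (-5 + u)*M + M = M*(-5 + u) + M = M + M*(-5 + u))
(((5 + (-5 + 3*(-3)))/(-13 + U(5, -5)))*(-40))*10 = (((5 + (-5 + 3*(-3)))/(-13 + 5*(-4 - 5)))*(-40))*10 = (((5 + (-5 - 9))/(-13 + 5*(-9)))*(-40))*10 = (((5 - 14)/(-13 - 45))*(-40))*10 = (-9/(-58)*(-40))*10 = (-9*(-1/58)*(-40))*10 = ((9/58)*(-40))*10 = -180/29*10 = -1800/29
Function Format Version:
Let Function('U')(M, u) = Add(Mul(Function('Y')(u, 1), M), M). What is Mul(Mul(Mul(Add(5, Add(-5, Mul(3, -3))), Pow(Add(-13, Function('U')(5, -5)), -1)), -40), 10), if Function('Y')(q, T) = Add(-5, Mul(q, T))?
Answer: Rational(-1800, 29) ≈ -62.069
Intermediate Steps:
Function('Y')(q, T) = Add(-5, Mul(T, q))
Function('U')(M, u) = Add(M, Mul(M, Add(-5, u))) (Function('U')(M, u) = Add(Mul(Add(-5, Mul(1, u)), M), M) = Add(Mul(Add(-5, u), M), M) = Add(Mul(M, Add(-5, u)), M) = Add(M, Mul(M, Add(-5, u))))
Mul(Mul(Mul(Add(5, Add(-5, Mul(3, -3))), Pow(Add(-13, Function('U')(5, -5)), -1)), -40), 10) = Mul(Mul(Mul(Add(5, Add(-5, Mul(3, -3))), Pow(Add(-13, Mul(5, Add(-4, -5))), -1)), -40), 10) = Mul(Mul(Mul(Add(5, Add(-5, -9)), Pow(Add(-13, Mul(5, -9)), -1)), -40), 10) = Mul(Mul(Mul(Add(5, -14), Pow(Add(-13, -45), -1)), -40), 10) = Mul(Mul(Mul(-9, Pow(-58, -1)), -40), 10) = Mul(Mul(Mul(-9, Rational(-1, 58)), -40), 10) = Mul(Mul(Rational(9, 58), -40), 10) = Mul(Rational(-180, 29), 10) = Rational(-1800, 29)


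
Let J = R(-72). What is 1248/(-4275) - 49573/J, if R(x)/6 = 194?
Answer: -7902861/184300 ≈ -42.880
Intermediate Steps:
R(x) = 1164 (R(x) = 6*194 = 1164)
J = 1164
1248/(-4275) - 49573/J = 1248/(-4275) - 49573/1164 = 1248*(-1/4275) - 49573*1/1164 = -416/1425 - 49573/1164 = -7902861/184300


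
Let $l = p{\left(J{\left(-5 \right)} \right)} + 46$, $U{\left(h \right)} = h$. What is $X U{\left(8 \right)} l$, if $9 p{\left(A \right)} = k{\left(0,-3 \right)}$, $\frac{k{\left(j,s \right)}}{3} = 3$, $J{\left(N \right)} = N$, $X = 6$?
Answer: $2256$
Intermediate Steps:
$k{\left(j,s \right)} = 9$ ($k{\left(j,s \right)} = 3 \cdot 3 = 9$)
$p{\left(A \right)} = 1$ ($p{\left(A \right)} = \frac{1}{9} \cdot 9 = 1$)
$l = 47$ ($l = 1 + 46 = 47$)
$X U{\left(8 \right)} l = 6 \cdot 8 \cdot 47 = 48 \cdot 47 = 2256$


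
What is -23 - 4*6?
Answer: -47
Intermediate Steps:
-23 - 4*6 = -23 - 24 = -47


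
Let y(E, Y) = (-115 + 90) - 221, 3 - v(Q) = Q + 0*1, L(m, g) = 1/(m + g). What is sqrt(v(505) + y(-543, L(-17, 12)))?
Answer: 2*I*sqrt(187) ≈ 27.35*I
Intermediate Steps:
L(m, g) = 1/(g + m)
v(Q) = 3 - Q (v(Q) = 3 - (Q + 0*1) = 3 - (Q + 0) = 3 - Q)
y(E, Y) = -246 (y(E, Y) = -25 - 221 = -246)
sqrt(v(505) + y(-543, L(-17, 12))) = sqrt((3 - 1*505) - 246) = sqrt((3 - 505) - 246) = sqrt(-502 - 246) = sqrt(-748) = 2*I*sqrt(187)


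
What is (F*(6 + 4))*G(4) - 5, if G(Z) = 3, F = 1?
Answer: 25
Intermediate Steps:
(F*(6 + 4))*G(4) - 5 = (1*(6 + 4))*3 - 5 = (1*10)*3 - 5 = 10*3 - 5 = 30 - 5 = 25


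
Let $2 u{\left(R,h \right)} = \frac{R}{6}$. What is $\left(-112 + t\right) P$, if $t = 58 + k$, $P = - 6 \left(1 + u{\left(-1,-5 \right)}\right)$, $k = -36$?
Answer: $495$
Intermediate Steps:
$u{\left(R,h \right)} = \frac{R}{12}$ ($u{\left(R,h \right)} = \frac{R \frac{1}{6}}{2} = \frac{\frac{1}{6} R}{2} = \frac{R}{12}$)
$P = - \frac{11}{2}$ ($P = - 6 \left(1 + \frac{1}{12} \left(-1\right)\right) = - 6 \left(1 - \frac{1}{12}\right) = \left(-6\right) \frac{11}{12} = - \frac{11}{2} \approx -5.5$)
$t = 22$ ($t = 58 - 36 = 22$)
$\left(-112 + t\right) P = \left(-112 + 22\right) \left(- \frac{11}{2}\right) = \left(-90\right) \left(- \frac{11}{2}\right) = 495$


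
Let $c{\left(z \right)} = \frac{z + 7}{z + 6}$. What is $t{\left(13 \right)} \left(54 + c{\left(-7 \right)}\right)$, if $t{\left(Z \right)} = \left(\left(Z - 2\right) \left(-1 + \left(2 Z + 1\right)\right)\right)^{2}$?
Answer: $4416984$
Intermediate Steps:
$c{\left(z \right)} = \frac{7 + z}{6 + z}$
$t{\left(Z \right)} = 4 Z^{2} \left(-2 + Z\right)^{2}$ ($t{\left(Z \right)} = \left(\left(-2 + Z\right) \left(-1 + \left(1 + 2 Z\right)\right)\right)^{2} = \left(\left(-2 + Z\right) 2 Z\right)^{2} = \left(2 Z \left(-2 + Z\right)\right)^{2} = 4 Z^{2} \left(-2 + Z\right)^{2}$)
$t{\left(13 \right)} \left(54 + c{\left(-7 \right)}\right) = 4 \cdot 13^{2} \left(-2 + 13\right)^{2} \left(54 + \frac{7 - 7}{6 - 7}\right) = 4 \cdot 169 \cdot 11^{2} \left(54 + \frac{1}{-1} \cdot 0\right) = 4 \cdot 169 \cdot 121 \left(54 - 0\right) = 81796 \left(54 + 0\right) = 81796 \cdot 54 = 4416984$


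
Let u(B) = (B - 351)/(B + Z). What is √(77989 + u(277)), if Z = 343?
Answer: √7494731430/310 ≈ 279.26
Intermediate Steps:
u(B) = (-351 + B)/(343 + B) (u(B) = (B - 351)/(B + 343) = (-351 + B)/(343 + B))
√(77989 + u(277)) = √(77989 + (-351 + 277)/(343 + 277)) = √(77989 - 74/620) = √(77989 + (1/620)*(-74)) = √(77989 - 37/310) = √(24176553/310) = √7494731430/310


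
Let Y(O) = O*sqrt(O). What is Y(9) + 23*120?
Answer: 2787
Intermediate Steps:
Y(O) = O**(3/2)
Y(9) + 23*120 = 9**(3/2) + 23*120 = 27 + 2760 = 2787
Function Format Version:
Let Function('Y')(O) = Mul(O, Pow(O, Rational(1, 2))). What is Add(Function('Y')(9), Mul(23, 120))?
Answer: 2787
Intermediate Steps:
Function('Y')(O) = Pow(O, Rational(3, 2))
Add(Function('Y')(9), Mul(23, 120)) = Add(Pow(9, Rational(3, 2)), Mul(23, 120)) = Add(27, 2760) = 2787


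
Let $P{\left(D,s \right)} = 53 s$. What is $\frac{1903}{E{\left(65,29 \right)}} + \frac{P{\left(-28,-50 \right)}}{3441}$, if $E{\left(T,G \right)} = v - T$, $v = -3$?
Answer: $- \frac{6728423}{233988} \approx -28.755$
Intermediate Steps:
$E{\left(T,G \right)} = -3 - T$
$\frac{1903}{E{\left(65,29 \right)}} + \frac{P{\left(-28,-50 \right)}}{3441} = \frac{1903}{-3 - 65} + \frac{53 \left(-50\right)}{3441} = \frac{1903}{-3 - 65} - \frac{2650}{3441} = \frac{1903}{-68} - \frac{2650}{3441} = 1903 \left(- \frac{1}{68}\right) - \frac{2650}{3441} = - \frac{1903}{68} - \frac{2650}{3441} = - \frac{6728423}{233988}$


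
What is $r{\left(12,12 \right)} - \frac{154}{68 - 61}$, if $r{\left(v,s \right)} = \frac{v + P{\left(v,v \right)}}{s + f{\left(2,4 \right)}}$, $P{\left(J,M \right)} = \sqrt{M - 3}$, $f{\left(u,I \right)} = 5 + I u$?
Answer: $- \frac{107}{5} \approx -21.4$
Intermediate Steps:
$P{\left(J,M \right)} = \sqrt{-3 + M}$
$r{\left(v,s \right)} = \frac{v + \sqrt{-3 + v}}{13 + s}$ ($r{\left(v,s \right)} = \frac{v + \sqrt{-3 + v}}{s + \left(5 + 4 \cdot 2\right)} = \frac{v + \sqrt{-3 + v}}{s + \left(5 + 8\right)} = \frac{v + \sqrt{-3 + v}}{s + 13} = \frac{v + \sqrt{-3 + v}}{13 + s}$)
$r{\left(12,12 \right)} - \frac{154}{68 - 61} = \frac{12 + \sqrt{-3 + 12}}{13 + 12} - \frac{154}{68 - 61} = \frac{12 + \sqrt{9}}{25} - \frac{154}{7} = \frac{12 + 3}{25} - 22 = \frac{1}{25} \cdot 15 - 22 = \frac{3}{5} - 22 = - \frac{107}{5}$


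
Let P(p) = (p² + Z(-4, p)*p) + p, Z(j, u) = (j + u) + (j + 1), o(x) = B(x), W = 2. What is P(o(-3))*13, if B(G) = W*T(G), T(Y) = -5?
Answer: 3380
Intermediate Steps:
B(G) = -10 (B(G) = 2*(-5) = -10)
o(x) = -10
Z(j, u) = 1 + u + 2*j (Z(j, u) = (j + u) + (1 + j) = 1 + u + 2*j)
P(p) = p + p² + p*(-7 + p) (P(p) = (p² + (1 + p + 2*(-4))*p) + p = (p² + (1 + p - 8)*p) + p = (p² + (-7 + p)*p) + p = (p² + p*(-7 + p)) + p = p + p² + p*(-7 + p))
P(o(-3))*13 = (2*(-10)*(-3 - 10))*13 = (2*(-10)*(-13))*13 = 260*13 = 3380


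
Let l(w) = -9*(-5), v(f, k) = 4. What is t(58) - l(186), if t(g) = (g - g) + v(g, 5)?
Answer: -41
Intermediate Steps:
l(w) = 45
t(g) = 4 (t(g) = (g - g) + 4 = 0 + 4 = 4)
t(58) - l(186) = 4 - 1*45 = 4 - 45 = -41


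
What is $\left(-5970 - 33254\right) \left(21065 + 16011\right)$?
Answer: $-1454269024$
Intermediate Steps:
$\left(-5970 - 33254\right) \left(21065 + 16011\right) = \left(-39224\right) 37076 = -1454269024$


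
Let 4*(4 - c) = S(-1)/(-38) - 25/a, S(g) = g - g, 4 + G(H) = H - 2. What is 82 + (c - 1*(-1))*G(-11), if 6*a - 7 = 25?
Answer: -1467/64 ≈ -22.922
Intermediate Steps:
a = 16/3 (a = 7/6 + (1/6)*25 = 7/6 + 25/6 = 16/3 ≈ 5.3333)
G(H) = -6 + H (G(H) = -4 + (H - 2) = -4 + (-2 + H) = -6 + H)
S(g) = 0
c = 331/64 (c = 4 - (0/(-38) - 25/16/3)/4 = 4 - (0*(-1/38) - 25*3/16)/4 = 4 - (0 - 75/16)/4 = 4 - 1/4*(-75/16) = 4 + 75/64 = 331/64 ≈ 5.1719)
82 + (c - 1*(-1))*G(-11) = 82 + (331/64 - 1*(-1))*(-6 - 11) = 82 + (331/64 + 1)*(-17) = 82 + (395/64)*(-17) = 82 - 6715/64 = -1467/64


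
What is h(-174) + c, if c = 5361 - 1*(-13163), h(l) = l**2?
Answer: 48800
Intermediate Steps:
c = 18524 (c = 5361 + 13163 = 18524)
h(-174) + c = (-174)**2 + 18524 = 30276 + 18524 = 48800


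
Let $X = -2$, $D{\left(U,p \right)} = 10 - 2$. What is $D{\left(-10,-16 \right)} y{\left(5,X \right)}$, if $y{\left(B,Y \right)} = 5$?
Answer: $40$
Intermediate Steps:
$D{\left(U,p \right)} = 8$
$D{\left(-10,-16 \right)} y{\left(5,X \right)} = 8 \cdot 5 = 40$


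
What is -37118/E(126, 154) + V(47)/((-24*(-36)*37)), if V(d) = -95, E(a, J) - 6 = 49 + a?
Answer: -1186605419/5786208 ≈ -205.07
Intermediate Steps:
E(a, J) = 55 + a (E(a, J) = 6 + (49 + a) = 55 + a)
-37118/E(126, 154) + V(47)/((-24*(-36)*37)) = -37118/(55 + 126) - 95/(-24*(-36)*37) = -37118/181 - 95/(864*37) = -37118*1/181 - 95/31968 = -37118/181 - 95*1/31968 = -37118/181 - 95/31968 = -1186605419/5786208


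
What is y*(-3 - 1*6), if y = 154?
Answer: -1386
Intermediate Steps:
y*(-3 - 1*6) = 154*(-3 - 1*6) = 154*(-3 - 6) = 154*(-9) = -1386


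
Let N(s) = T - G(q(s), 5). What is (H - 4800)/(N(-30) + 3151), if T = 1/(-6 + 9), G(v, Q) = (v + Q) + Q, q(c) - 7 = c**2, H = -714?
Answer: -16542/6703 ≈ -2.4678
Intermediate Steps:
q(c) = 7 + c**2
G(v, Q) = v + 2*Q (G(v, Q) = (Q + v) + Q = v + 2*Q)
T = 1/3 ≈ 0.33333
N(s) = -50/3 - s**2 (N(s) = 1/3 - ((7 + s**2) + 2*5) = 1/3 - ((7 + s**2) + 10) = 1/3 - (17 + s**2) = 1/3 + (-17 - s**2) = -50/3 - s**2)
(H - 4800)/(N(-30) + 3151) = (-714 - 4800)/((-50/3 - 1*(-30)**2) + 3151) = -5514/((-50/3 - 1*900) + 3151) = -5514/((-50/3 - 900) + 3151) = -5514/(-2750/3 + 3151) = -5514/6703/3 = -5514*3/6703 = -16542/6703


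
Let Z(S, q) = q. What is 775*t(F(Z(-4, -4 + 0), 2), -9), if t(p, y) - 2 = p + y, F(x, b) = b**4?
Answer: 6975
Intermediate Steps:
t(p, y) = 2 + p + y (t(p, y) = 2 + (p + y) = 2 + p + y)
775*t(F(Z(-4, -4 + 0), 2), -9) = 775*(2 + 2**4 - 9) = 775*(2 + 16 - 9) = 775*9 = 6975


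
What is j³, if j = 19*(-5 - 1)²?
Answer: 320013504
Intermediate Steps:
j = 684 (j = 19*(-6)² = 19*36 = 684)
j³ = 684³ = 320013504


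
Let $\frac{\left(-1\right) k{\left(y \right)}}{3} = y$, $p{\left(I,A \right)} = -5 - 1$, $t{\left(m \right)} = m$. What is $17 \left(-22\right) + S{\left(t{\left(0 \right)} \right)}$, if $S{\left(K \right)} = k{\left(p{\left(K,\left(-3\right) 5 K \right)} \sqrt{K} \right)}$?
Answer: $-374$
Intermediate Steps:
$p{\left(I,A \right)} = -6$
$k{\left(y \right)} = - 3 y$
$S{\left(K \right)} = 18 \sqrt{K}$ ($S{\left(K \right)} = - 3 \left(- 6 \sqrt{K}\right) = 18 \sqrt{K}$)
$17 \left(-22\right) + S{\left(t{\left(0 \right)} \right)} = 17 \left(-22\right) + 18 \sqrt{0} = -374 + 18 \cdot 0 = -374 + 0 = -374$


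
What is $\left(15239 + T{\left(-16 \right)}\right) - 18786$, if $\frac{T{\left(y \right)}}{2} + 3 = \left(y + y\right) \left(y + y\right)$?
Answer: $-1505$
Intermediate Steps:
$T{\left(y \right)} = -6 + 8 y^{2}$ ($T{\left(y \right)} = -6 + 2 \left(y + y\right) \left(y + y\right) = -6 + 2 \cdot 2 y 2 y = -6 + 2 \cdot 4 y^{2} = -6 + 8 y^{2}$)
$\left(15239 + T{\left(-16 \right)}\right) - 18786 = \left(15239 - \left(6 - 8 \left(-16\right)^{2}\right)\right) - 18786 = \left(15239 + \left(-6 + 8 \cdot 256\right)\right) - 18786 = \left(15239 + \left(-6 + 2048\right)\right) - 18786 = \left(15239 + 2042\right) - 18786 = 17281 - 18786 = -1505$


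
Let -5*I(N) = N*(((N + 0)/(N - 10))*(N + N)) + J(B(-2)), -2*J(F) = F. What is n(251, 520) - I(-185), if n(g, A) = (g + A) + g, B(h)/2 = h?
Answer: 2732018/195 ≈ 14010.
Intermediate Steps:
B(h) = 2*h
J(F) = -F/2
n(g, A) = A + 2*g (n(g, A) = (A + g) + g = A + 2*g)
I(N) = -2/5 - 2*N**3/(5*(-10 + N)) (I(N) = -(N*(((N + 0)/(N - 10))*(N + N)) - (-2))/5 = -(N*((N/(-10 + N))*(2*N)) - 1/2*(-4))/5 = -(N*(2*N**2/(-10 + N)) + 2)/5 = -(2*N**3/(-10 + N) + 2)/5 = -(2 + 2*N**3/(-10 + N))/5 = -2/5 - 2*N**3/(5*(-10 + N)))
n(251, 520) - I(-185) = (520 + 2*251) - 2*(10 - 1*(-185) - 1*(-185)**3)/(5*(-10 - 185)) = (520 + 502) - 2*(10 + 185 - 1*(-6331625))/(5*(-195)) = 1022 - 2*(-1)*(10 + 185 + 6331625)/(5*195) = 1022 - 2*(-1)*6331820/(5*195) = 1022 - 1*(-2532728/195) = 1022 + 2532728/195 = 2732018/195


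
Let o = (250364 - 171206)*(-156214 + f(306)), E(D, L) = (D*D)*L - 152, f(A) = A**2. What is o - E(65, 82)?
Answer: -4953895622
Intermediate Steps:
E(D, L) = -152 + L*D**2 (E(D, L) = D**2*L - 152 = L*D**2 - 152 = -152 + L*D**2)
o = -4953549324 (o = (250364 - 171206)*(-156214 + 306**2) = 79158*(-156214 + 93636) = 79158*(-62578) = -4953549324)
o - E(65, 82) = -4953549324 - (-152 + 82*65**2) = -4953549324 - (-152 + 82*4225) = -4953549324 - (-152 + 346450) = -4953549324 - 1*346298 = -4953549324 - 346298 = -4953895622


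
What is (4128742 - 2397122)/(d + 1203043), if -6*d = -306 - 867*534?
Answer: 157420/116387 ≈ 1.3526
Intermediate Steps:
d = 77214 (d = -(-306 - 867*534)/6 = -(-306 - 462978)/6 = -1/6*(-463284) = 77214)
(4128742 - 2397122)/(d + 1203043) = (4128742 - 2397122)/(77214 + 1203043) = 1731620/1280257 = 1731620*(1/1280257) = 157420/116387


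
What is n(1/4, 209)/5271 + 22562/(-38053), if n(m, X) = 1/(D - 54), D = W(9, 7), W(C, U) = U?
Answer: -5589480247/9427136061 ≈ -0.59291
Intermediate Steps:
D = 7
n(m, X) = -1/47 (n(m, X) = 1/(7 - 54) = 1/(-47) = -1/47)
n(1/4, 209)/5271 + 22562/(-38053) = -1/47/5271 + 22562/(-38053) = -1/47*1/5271 + 22562*(-1/38053) = -1/247737 - 22562/38053 = -5589480247/9427136061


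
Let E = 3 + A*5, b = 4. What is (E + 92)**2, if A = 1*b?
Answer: 13225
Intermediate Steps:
A = 4 (A = 1*4 = 4)
E = 23 (E = 3 + 4*5 = 3 + 20 = 23)
(E + 92)**2 = (23 + 92)**2 = 115**2 = 13225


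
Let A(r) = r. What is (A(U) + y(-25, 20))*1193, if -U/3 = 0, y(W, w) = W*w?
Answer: -596500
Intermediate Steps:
U = 0 (U = -3*0 = 0)
(A(U) + y(-25, 20))*1193 = (0 - 25*20)*1193 = (0 - 500)*1193 = -500*1193 = -596500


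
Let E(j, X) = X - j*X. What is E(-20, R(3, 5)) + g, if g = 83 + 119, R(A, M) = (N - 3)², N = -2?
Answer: 727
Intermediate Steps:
R(A, M) = 25 (R(A, M) = (-2 - 3)² = (-5)² = 25)
E(j, X) = X - X*j
g = 202
E(-20, R(3, 5)) + g = 25*(1 - 1*(-20)) + 202 = 25*(1 + 20) + 202 = 25*21 + 202 = 525 + 202 = 727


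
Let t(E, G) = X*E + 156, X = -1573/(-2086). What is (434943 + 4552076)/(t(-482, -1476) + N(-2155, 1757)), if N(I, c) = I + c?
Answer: -5201460817/631499 ≈ -8236.7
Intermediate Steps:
X = 1573/2086 (X = -1573*(-1/2086) = 1573/2086 ≈ 0.75408)
t(E, G) = 156 + 1573*E/2086 (t(E, G) = 1573*E/2086 + 156 = 156 + 1573*E/2086)
(434943 + 4552076)/(t(-482, -1476) + N(-2155, 1757)) = (434943 + 4552076)/((156 + (1573/2086)*(-482)) + (-2155 + 1757)) = 4987019/((156 - 379093/1043) - 398) = 4987019/(-216385/1043 - 398) = 4987019/(-631499/1043) = 4987019*(-1043/631499) = -5201460817/631499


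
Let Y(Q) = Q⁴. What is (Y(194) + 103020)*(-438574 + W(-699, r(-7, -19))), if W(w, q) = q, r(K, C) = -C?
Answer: -621244521199380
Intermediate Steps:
(Y(194) + 103020)*(-438574 + W(-699, r(-7, -19))) = (194⁴ + 103020)*(-438574 - 1*(-19)) = (1416468496 + 103020)*(-438574 + 19) = 1416571516*(-438555) = -621244521199380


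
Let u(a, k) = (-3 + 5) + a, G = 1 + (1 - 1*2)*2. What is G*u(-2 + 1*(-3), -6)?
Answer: 3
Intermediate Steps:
G = -1 (G = 1 + (1 - 2)*2 = 1 - 1*2 = 1 - 2 = -1)
u(a, k) = 2 + a
G*u(-2 + 1*(-3), -6) = -(2 + (-2 + 1*(-3))) = -(2 + (-2 - 3)) = -(2 - 5) = -1*(-3) = 3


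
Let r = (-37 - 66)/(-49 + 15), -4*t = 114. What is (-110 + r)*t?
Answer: 207309/68 ≈ 3048.7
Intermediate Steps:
t = -57/2 (t = -¼*114 = -57/2 ≈ -28.500)
r = 103/34 (r = -103/(-34) = -103*(-1/34) = 103/34 ≈ 3.0294)
(-110 + r)*t = (-110 + 103/34)*(-57/2) = -3637/34*(-57/2) = 207309/68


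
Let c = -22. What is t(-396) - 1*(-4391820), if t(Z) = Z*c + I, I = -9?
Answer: 4400523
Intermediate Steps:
t(Z) = -9 - 22*Z (t(Z) = Z*(-22) - 9 = -22*Z - 9 = -9 - 22*Z)
t(-396) - 1*(-4391820) = (-9 - 22*(-396)) - 1*(-4391820) = (-9 + 8712) + 4391820 = 8703 + 4391820 = 4400523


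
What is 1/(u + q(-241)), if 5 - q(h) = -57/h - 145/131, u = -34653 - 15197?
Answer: -31571/1573629017 ≈ -2.0063e-5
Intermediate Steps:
u = -49850
q(h) = 800/131 + 57/h (q(h) = 5 - (-57/h - 145/131) = 5 - (-145/131 - 57/h) = 5 + (145/131 + 57/h) = 800/131 + 57/h)
1/(u + q(-241)) = 1/(-49850 + (800/131 + 57/(-241))) = 1/(-49850 + (800/131 + 57*(-1/241))) = 1/(-49850 + (800/131 - 57/241)) = 1/(-49850 + 185333/31571) = 1/(-1573629017/31571) = -31571/1573629017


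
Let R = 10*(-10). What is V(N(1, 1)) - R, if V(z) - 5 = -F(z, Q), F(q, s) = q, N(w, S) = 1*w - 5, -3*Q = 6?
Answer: 109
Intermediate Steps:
Q = -2 (Q = -⅓*6 = -2)
N(w, S) = -5 + w (N(w, S) = w - 5 = -5 + w)
R = -100
V(z) = 5 - z
V(N(1, 1)) - R = (5 - (-5 + 1)) - 1*(-100) = (5 - 1*(-4)) + 100 = (5 + 4) + 100 = 9 + 100 = 109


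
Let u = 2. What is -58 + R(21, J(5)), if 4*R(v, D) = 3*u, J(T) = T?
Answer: -113/2 ≈ -56.500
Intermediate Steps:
R(v, D) = 3/2 (R(v, D) = (3*2)/4 = (1/4)*6 = 3/2)
-58 + R(21, J(5)) = -58 + 3/2 = -113/2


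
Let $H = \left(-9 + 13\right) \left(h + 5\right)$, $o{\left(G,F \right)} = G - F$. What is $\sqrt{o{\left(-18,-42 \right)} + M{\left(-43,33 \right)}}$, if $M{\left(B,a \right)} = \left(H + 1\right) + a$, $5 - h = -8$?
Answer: $\sqrt{130} \approx 11.402$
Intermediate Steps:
$h = 13$ ($h = 5 - -8 = 5 + 8 = 13$)
$H = 72$ ($H = \left(-9 + 13\right) \left(13 + 5\right) = 4 \cdot 18 = 72$)
$M{\left(B,a \right)} = 73 + a$ ($M{\left(B,a \right)} = \left(72 + 1\right) + a = 73 + a$)
$\sqrt{o{\left(-18,-42 \right)} + M{\left(-43,33 \right)}} = \sqrt{\left(-18 - -42\right) + \left(73 + 33\right)} = \sqrt{\left(-18 + 42\right) + 106} = \sqrt{24 + 106} = \sqrt{130}$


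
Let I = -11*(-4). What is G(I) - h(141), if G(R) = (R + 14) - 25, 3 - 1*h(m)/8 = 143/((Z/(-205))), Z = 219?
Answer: -232549/219 ≈ -1061.9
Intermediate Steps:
h(m) = 239776/219 (h(m) = 24 - 1144/(219/(-205)) = 24 - 1144/(219*(-1/205)) = 24 - 1144/(-219/205) = 24 - 1144*(-205)/219 = 24 - 8*(-29315/219) = 24 + 234520/219 = 239776/219)
I = 44
G(R) = -11 + R (G(R) = (14 + R) - 25 = -11 + R)
G(I) - h(141) = (-11 + 44) - 1*239776/219 = 33 - 239776/219 = -232549/219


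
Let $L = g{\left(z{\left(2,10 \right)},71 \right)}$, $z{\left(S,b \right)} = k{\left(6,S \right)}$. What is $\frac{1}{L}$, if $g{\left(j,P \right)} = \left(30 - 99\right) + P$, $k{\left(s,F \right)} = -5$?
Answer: $\frac{1}{2} \approx 0.5$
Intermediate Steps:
$z{\left(S,b \right)} = -5$
$g{\left(j,P \right)} = -69 + P$
$L = 2$ ($L = -69 + 71 = 2$)
$\frac{1}{L} = \frac{1}{2}$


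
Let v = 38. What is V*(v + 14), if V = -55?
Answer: -2860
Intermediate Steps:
V*(v + 14) = -55*(38 + 14) = -55*52 = -2860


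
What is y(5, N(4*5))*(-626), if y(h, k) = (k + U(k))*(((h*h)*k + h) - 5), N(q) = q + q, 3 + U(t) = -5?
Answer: -20032000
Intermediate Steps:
U(t) = -8 (U(t) = -3 - 5 = -8)
N(q) = 2*q
y(h, k) = (-8 + k)*(-5 + h + k*h²) (y(h, k) = (k - 8)*(((h*h)*k + h) - 5) = (-8 + k)*((h²*k + h) - 5) = (-8 + k)*((k*h² + h) - 5) = (-8 + k)*((h + k*h²) - 5) = (-8 + k)*(-5 + h + k*h²))
y(5, N(4*5))*(-626) = (40 - 8*5 - 10*4*5 + 5*(2*(4*5)) + 5²*(2*(4*5))² - 8*2*(4*5)*5²)*(-626) = (40 - 40 - 10*20 + 5*(2*20) + 25*(2*20)² - 8*2*20*25)*(-626) = (40 - 40 - 5*40 + 5*40 + 25*40² - 8*40*25)*(-626) = (40 - 40 - 200 + 200 + 25*1600 - 8000)*(-626) = (40 - 40 - 200 + 200 + 40000 - 8000)*(-626) = 32000*(-626) = -20032000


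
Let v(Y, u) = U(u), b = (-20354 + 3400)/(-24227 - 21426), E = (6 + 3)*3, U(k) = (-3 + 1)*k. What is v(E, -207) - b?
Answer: 18883388/45653 ≈ 413.63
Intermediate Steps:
U(k) = -2*k
E = 27 (E = 9*3 = 27)
b = 16954/45653 (b = -16954/(-45653) = -16954*(-1/45653) = 16954/45653 ≈ 0.37137)
v(Y, u) = -2*u
v(E, -207) - b = -2*(-207) - 1*16954/45653 = 414 - 16954/45653 = 18883388/45653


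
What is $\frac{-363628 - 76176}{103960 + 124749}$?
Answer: $- \frac{439804}{228709} \approx -1.923$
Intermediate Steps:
$\frac{-363628 - 76176}{103960 + 124749} = \frac{-363628 - 76176}{228709} = \left(-439804\right) \frac{1}{228709} = - \frac{439804}{228709}$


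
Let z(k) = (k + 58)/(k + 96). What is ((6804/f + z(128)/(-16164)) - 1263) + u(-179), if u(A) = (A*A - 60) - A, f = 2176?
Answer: 316996737475/10258752 ≈ 30900.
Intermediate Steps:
z(k) = (58 + k)/(96 + k)
u(A) = -60 + A**2 - A (u(A) = (A**2 - 60) - A = (-60 + A**2) - A = -60 + A**2 - A)
((6804/f + z(128)/(-16164)) - 1263) + u(-179) = ((6804/2176 + ((58 + 128)/(96 + 128))/(-16164)) - 1263) + (-60 + (-179)**2 - 1*(-179)) = ((6804*(1/2176) + (186/224)*(-1/16164)) - 1263) + (-60 + 32041 + 179) = ((1701/544 + ((1/224)*186)*(-1/16164)) - 1263) + 32160 = ((1701/544 + (93/112)*(-1/16164)) - 1263) + 32160 = ((1701/544 - 31/603456) - 1263) + 32160 = (32076931/10258752 - 1263) + 32160 = -12924726845/10258752 + 32160 = 316996737475/10258752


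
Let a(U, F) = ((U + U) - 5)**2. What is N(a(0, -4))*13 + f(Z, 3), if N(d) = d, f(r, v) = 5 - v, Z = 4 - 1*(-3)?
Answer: 327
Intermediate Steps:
Z = 7 (Z = 4 + 3 = 7)
a(U, F) = (-5 + 2*U)**2 (a(U, F) = (2*U - 5)**2 = (-5 + 2*U)**2)
N(a(0, -4))*13 + f(Z, 3) = (-5 + 2*0)**2*13 + (5 - 1*3) = (-5 + 0)**2*13 + (5 - 3) = (-5)**2*13 + 2 = 25*13 + 2 = 325 + 2 = 327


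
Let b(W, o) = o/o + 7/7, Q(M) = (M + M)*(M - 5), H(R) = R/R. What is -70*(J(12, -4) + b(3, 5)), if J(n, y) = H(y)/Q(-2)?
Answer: -285/2 ≈ -142.50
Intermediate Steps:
H(R) = 1
Q(M) = 2*M*(-5 + M) (Q(M) = (2*M)*(-5 + M) = 2*M*(-5 + M))
J(n, y) = 1/28 (J(n, y) = 1/(2*(-2)*(-5 - 2)) = 1/(2*(-2)*(-7)) = 1/28)
b(W, o) = 2 (b(W, o) = 1 + 7*(⅐) = 1 + 1 = 2)
-70*(J(12, -4) + b(3, 5)) = -70*(1/28 + 2) = -70*57/28 = -285/2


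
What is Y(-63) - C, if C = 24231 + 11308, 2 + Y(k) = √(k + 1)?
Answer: -35541 + I*√62 ≈ -35541.0 + 7.874*I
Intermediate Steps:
Y(k) = -2 + √(1 + k) (Y(k) = -2 + √(k + 1) = -2 + √(1 + k))
C = 35539
Y(-63) - C = (-2 + √(1 - 63)) - 1*35539 = (-2 + √(-62)) - 35539 = (-2 + I*√62) - 35539 = -35541 + I*√62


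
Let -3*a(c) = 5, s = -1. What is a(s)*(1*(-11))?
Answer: 55/3 ≈ 18.333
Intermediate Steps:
a(c) = -5/3 (a(c) = -1/3*5 = -5/3)
a(s)*(1*(-11)) = -5*(-11)/3 = -5/3*(-11) = 55/3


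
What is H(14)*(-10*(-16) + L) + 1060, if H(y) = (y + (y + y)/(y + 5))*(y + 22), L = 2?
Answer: 1734748/19 ≈ 91303.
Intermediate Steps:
H(y) = (22 + y)*(y + 2*y/(5 + y)) (H(y) = (y + (2*y)/(5 + y))*(22 + y) = (y + 2*y/(5 + y))*(22 + y) = (22 + y)*(y + 2*y/(5 + y)))
H(14)*(-10*(-16) + L) + 1060 = (14*(154 + 14² + 29*14)/(5 + 14))*(-10*(-16) + 2) + 1060 = (14*(154 + 196 + 406)/19)*(160 + 2) + 1060 = (14*(1/19)*756)*162 + 1060 = (10584/19)*162 + 1060 = 1714608/19 + 1060 = 1734748/19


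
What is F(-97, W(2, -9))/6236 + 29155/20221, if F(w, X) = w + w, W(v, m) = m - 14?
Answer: 88943853/63049078 ≈ 1.4107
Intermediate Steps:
W(v, m) = -14 + m
F(w, X) = 2*w
F(-97, W(2, -9))/6236 + 29155/20221 = (2*(-97))/6236 + 29155/20221 = -194*1/6236 + 29155*(1/20221) = -97/3118 + 29155/20221 = 88943853/63049078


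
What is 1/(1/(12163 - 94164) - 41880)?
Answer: -82001/3434201881 ≈ -2.3878e-5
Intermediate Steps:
1/(1/(12163 - 94164) - 41880) = 1/(1/(-82001) - 41880) = 1/(-1/82001 - 41880) = 1/(-3434201881/82001) = -82001/3434201881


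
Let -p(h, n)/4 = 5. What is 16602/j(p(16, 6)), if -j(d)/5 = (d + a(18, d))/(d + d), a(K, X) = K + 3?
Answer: 132816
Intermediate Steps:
p(h, n) = -20 (p(h, n) = -4*5 = -20)
a(K, X) = 3 + K
j(d) = -5*(21 + d)/(2*d) (j(d) = -5*(d + (3 + 18))/(d + d) = -5*(d + 21)/(2*d) = -5*(21 + d)*1/(2*d) = -5*(21 + d)/(2*d))
16602/j(p(16, 6)) = 16602/(((5/2)*(-21 - 1*(-20))/(-20))) = 16602/(((5/2)*(-1/20)*(-21 + 20))) = 16602/(((5/2)*(-1/20)*(-1))) = 16602/(1/8) = 16602*8 = 132816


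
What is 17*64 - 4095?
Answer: -3007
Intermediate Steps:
17*64 - 4095 = 1088 - 4095 = -3007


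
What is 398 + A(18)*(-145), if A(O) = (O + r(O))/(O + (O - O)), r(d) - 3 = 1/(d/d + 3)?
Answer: 16331/72 ≈ 226.82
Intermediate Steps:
r(d) = 13/4 (r(d) = 3 + 1/(d/d + 3) = 3 + 1/(1 + 3) = 3 + 1/4 = 3 + ¼ = 13/4)
A(O) = (13/4 + O)/O (A(O) = (O + 13/4)/(O + (O - O)) = (13/4 + O)/(O + 0) = (13/4 + O)/O)
398 + A(18)*(-145) = 398 + ((13/4 + 18)/18)*(-145) = 398 + ((1/18)*(85/4))*(-145) = 398 + (85/72)*(-145) = 398 - 12325/72 = 16331/72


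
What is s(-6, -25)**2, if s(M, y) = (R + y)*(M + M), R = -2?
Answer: 104976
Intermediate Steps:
s(M, y) = 2*M*(-2 + y) (s(M, y) = (-2 + y)*(M + M) = (-2 + y)*(2*M) = 2*M*(-2 + y))
s(-6, -25)**2 = (2*(-6)*(-2 - 25))**2 = (2*(-6)*(-27))**2 = 324**2 = 104976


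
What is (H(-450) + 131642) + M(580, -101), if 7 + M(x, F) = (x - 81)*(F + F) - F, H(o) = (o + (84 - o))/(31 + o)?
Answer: 12962938/419 ≈ 30938.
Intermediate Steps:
H(o) = 84/(31 + o)
M(x, F) = -7 - F + 2*F*(-81 + x) (M(x, F) = -7 + ((x - 81)*(F + F) - F) = -7 + ((-81 + x)*(2*F) - F) = -7 + (2*F*(-81 + x) - F) = -7 + (-F + 2*F*(-81 + x)) = -7 - F + 2*F*(-81 + x))
(H(-450) + 131642) + M(580, -101) = (84/(31 - 450) + 131642) + (-7 - 163*(-101) + 2*(-101)*580) = (84/(-419) + 131642) + (-7 + 16463 - 117160) = (84*(-1/419) + 131642) - 100704 = (-84/419 + 131642) - 100704 = 55157914/419 - 100704 = 12962938/419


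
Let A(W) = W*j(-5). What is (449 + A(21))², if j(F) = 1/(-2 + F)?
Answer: 198916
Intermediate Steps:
A(W) = -W/7 (A(W) = W/(-2 - 5) = W/(-7) = W*(-⅐) = -W/7)
(449 + A(21))² = (449 - ⅐*21)² = (449 - 3)² = 446² = 198916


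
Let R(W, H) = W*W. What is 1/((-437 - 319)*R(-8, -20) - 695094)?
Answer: -1/743478 ≈ -1.3450e-6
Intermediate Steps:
R(W, H) = W²
1/((-437 - 319)*R(-8, -20) - 695094) = 1/((-437 - 319)*(-8)² - 695094) = 1/(-756*64 - 695094) = 1/(-48384 - 695094) = 1/(-743478) = -1/743478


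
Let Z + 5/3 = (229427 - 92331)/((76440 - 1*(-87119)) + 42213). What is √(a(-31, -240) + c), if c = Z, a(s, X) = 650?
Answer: √15457508839353/154329 ≈ 25.475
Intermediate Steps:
Z = -154393/154329 (Z = -5/3 + (229427 - 92331)/((76440 - 1*(-87119)) + 42213) = -5/3 + 137096/((76440 + 87119) + 42213) = -5/3 + 137096/(163559 + 42213) = -5/3 + 137096/205772 = -5/3 + 137096*(1/205772) = -5/3 + 34274/51443 = -154393/154329 ≈ -1.0004)
c = -154393/154329 ≈ -1.0004
√(a(-31, -240) + c) = √(650 - 154393/154329) = √(100159457/154329) = √15457508839353/154329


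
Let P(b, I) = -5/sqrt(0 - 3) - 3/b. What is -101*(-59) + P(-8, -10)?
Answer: 47675/8 + 5*I*sqrt(3)/3 ≈ 5959.4 + 2.8868*I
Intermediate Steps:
P(b, I) = -3/b + 5*I*sqrt(3)/3 (P(b, I) = -5*(-I*sqrt(3)/3) - 3/b = -(-5)*I*sqrt(3)/3 - 3/b = 5*I*sqrt(3)/3 - 3/b = -3/b + 5*I*sqrt(3)/3)
-101*(-59) + P(-8, -10) = -101*(-59) + (-3/(-8) + 5*I*sqrt(3)/3) = 5959 + (-3*(-1/8) + 5*I*sqrt(3)/3) = 5959 + (3/8 + 5*I*sqrt(3)/3) = 47675/8 + 5*I*sqrt(3)/3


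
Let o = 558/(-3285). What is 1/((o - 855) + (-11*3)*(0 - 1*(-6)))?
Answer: -365/384407 ≈ -0.00094951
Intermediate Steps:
o = -62/365 (o = 558*(-1/3285) = -62/365 ≈ -0.16986)
1/((o - 855) + (-11*3)*(0 - 1*(-6))) = 1/((-62/365 - 855) + (-11*3)*(0 - 1*(-6))) = 1/(-312137/365 - 33*(0 + 6)) = 1/(-312137/365 - 33*6) = 1/(-312137/365 - 198) = 1/(-384407/365) = -365/384407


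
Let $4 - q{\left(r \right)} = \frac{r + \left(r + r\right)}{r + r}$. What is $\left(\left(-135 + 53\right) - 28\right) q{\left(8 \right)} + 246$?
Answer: $-29$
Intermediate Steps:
$q{\left(r \right)} = \frac{5}{2}$ ($q{\left(r \right)} = 4 - \frac{r + \left(r + r\right)}{r + r} = 4 - \frac{r + 2 r}{2 r} = 4 - 3 r \frac{1}{2 r} = 4 - \frac{3}{2} = \frac{5}{2}$)
$\left(\left(-135 + 53\right) - 28\right) q{\left(8 \right)} + 246 = \left(\left(-135 + 53\right) - 28\right) \frac{5}{2} + 246 = \left(-82 - 28\right) \frac{5}{2} + 246 = \left(-110\right) \frac{5}{2} + 246 = -275 + 246 = -29$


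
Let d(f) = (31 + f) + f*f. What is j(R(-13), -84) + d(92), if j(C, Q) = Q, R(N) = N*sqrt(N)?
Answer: 8503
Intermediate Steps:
R(N) = N**(3/2)
d(f) = 31 + f + f**2 (d(f) = (31 + f) + f**2 = 31 + f + f**2)
j(R(-13), -84) + d(92) = -84 + (31 + 92 + 92**2) = -84 + (31 + 92 + 8464) = -84 + 8587 = 8503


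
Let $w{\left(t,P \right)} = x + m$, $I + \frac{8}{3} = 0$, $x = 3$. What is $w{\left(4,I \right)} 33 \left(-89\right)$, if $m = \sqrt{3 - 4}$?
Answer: $-8811 - 2937 i \approx -8811.0 - 2937.0 i$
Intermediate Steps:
$I = - \frac{8}{3}$ ($I = - \frac{8}{3} + 0 = - \frac{8}{3} \approx -2.6667$)
$m = i$ ($m = \sqrt{-1} = i \approx 1.0 i$)
$w{\left(t,P \right)} = 3 + i$
$w{\left(4,I \right)} 33 \left(-89\right) = \left(3 + i\right) 33 \left(-89\right) = \left(99 + 33 i\right) \left(-89\right) = -8811 - 2937 i$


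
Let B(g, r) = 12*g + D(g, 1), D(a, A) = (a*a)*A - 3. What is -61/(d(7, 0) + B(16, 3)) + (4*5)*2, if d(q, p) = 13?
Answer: 18259/458 ≈ 39.867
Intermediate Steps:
D(a, A) = -3 + A*a² (D(a, A) = a²*A - 3 = A*a² - 3 = -3 + A*a²)
B(g, r) = -3 + g² + 12*g (B(g, r) = 12*g + (-3 + 1*g²) = 12*g + (-3 + g²) = -3 + g² + 12*g)
-61/(d(7, 0) + B(16, 3)) + (4*5)*2 = -61/(13 + (-3 + 16² + 12*16)) + (4*5)*2 = -61/(13 + (-3 + 256 + 192)) + 20*2 = -61/(13 + 445) + 40 = -61/458 + 40 = 18259/458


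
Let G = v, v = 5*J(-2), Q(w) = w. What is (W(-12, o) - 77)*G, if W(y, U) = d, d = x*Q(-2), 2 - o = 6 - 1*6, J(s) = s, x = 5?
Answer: 870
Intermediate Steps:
o = 2 (o = 2 - (6 - 1*6) = 2 - (6 - 6) = 2 - 1*0 = 2 + 0 = 2)
d = -10 (d = 5*(-2) = -10)
W(y, U) = -10
v = -10 (v = 5*(-2) = -10)
G = -10
(W(-12, o) - 77)*G = (-10 - 77)*(-10) = -87*(-10) = 870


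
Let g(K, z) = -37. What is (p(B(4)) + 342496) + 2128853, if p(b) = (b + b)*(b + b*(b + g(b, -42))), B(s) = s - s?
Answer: 2471349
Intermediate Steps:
B(s) = 0
p(b) = 2*b*(b + b*(-37 + b)) (p(b) = (b + b)*(b + b*(b - 37)) = (2*b)*(b + b*(-37 + b)) = 2*b*(b + b*(-37 + b)))
(p(B(4)) + 342496) + 2128853 = (2*0²*(-36 + 0) + 342496) + 2128853 = (2*0*(-36) + 342496) + 2128853 = (0 + 342496) + 2128853 = 342496 + 2128853 = 2471349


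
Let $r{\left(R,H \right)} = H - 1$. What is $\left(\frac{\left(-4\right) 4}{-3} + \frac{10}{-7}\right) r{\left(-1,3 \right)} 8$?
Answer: $\frac{1312}{21} \approx 62.476$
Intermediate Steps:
$r{\left(R,H \right)} = -1 + H$
$\left(\frac{\left(-4\right) 4}{-3} + \frac{10}{-7}\right) r{\left(-1,3 \right)} 8 = \left(\frac{\left(-4\right) 4}{-3} + \frac{10}{-7}\right) \left(-1 + 3\right) 8 = \left(\left(-16\right) \left(- \frac{1}{3}\right) + 10 \left(- \frac{1}{7}\right)\right) 2 \cdot 8 = \left(\frac{16}{3} - \frac{10}{7}\right) 2 \cdot 8 = \frac{82}{21} \cdot 2 \cdot 8 = \frac{164}{21} \cdot 8 = \frac{1312}{21}$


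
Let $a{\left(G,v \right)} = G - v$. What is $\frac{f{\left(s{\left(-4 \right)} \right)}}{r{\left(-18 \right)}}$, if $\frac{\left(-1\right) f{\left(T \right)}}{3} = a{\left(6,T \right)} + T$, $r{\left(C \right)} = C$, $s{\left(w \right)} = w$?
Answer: $1$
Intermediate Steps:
$f{\left(T \right)} = -18$ ($f{\left(T \right)} = - 3 \left(\left(6 - T\right) + T\right) = \left(-3\right) 6 = -18$)
$\frac{f{\left(s{\left(-4 \right)} \right)}}{r{\left(-18 \right)}} = - \frac{18}{-18} = \left(-18\right) \left(- \frac{1}{18}\right) = 1$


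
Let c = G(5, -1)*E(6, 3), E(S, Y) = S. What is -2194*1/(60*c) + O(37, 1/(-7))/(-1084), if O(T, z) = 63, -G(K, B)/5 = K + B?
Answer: 240587/975600 ≈ 0.24660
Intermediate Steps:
G(K, B) = -5*B - 5*K (G(K, B) = -5*(K + B) = -5*(B + K) = -5*B - 5*K)
c = -120 (c = (-5*(-1) - 5*5)*6 = (5 - 25)*6 = -20*6 = -120)
-2194*1/(60*c) + O(37, 1/(-7))/(-1084) = -2194/((12*(-120))*5) + 63/(-1084) = -2194/((-1440*5)) + 63*(-1/1084) = -2194/(-7200) - 63/1084 = -2194*(-1/7200) - 63/1084 = 1097/3600 - 63/1084 = 240587/975600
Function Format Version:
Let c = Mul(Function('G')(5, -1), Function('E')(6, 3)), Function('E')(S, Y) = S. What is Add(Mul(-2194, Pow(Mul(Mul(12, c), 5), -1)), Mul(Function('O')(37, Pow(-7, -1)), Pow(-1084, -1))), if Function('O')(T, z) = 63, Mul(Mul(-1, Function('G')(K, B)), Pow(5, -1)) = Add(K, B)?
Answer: Rational(240587, 975600) ≈ 0.24660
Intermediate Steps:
Function('G')(K, B) = Add(Mul(-5, B), Mul(-5, K)) (Function('G')(K, B) = Mul(-5, Add(K, B)) = Mul(-5, Add(B, K)) = Add(Mul(-5, B), Mul(-5, K)))
c = -120 (c = Mul(Add(Mul(-5, -1), Mul(-5, 5)), 6) = Mul(Add(5, -25), 6) = Mul(-20, 6) = -120)
Add(Mul(-2194, Pow(Mul(Mul(12, c), 5), -1)), Mul(Function('O')(37, Pow(-7, -1)), Pow(-1084, -1))) = Add(Mul(-2194, Pow(Mul(Mul(12, -120), 5), -1)), Mul(63, Pow(-1084, -1))) = Add(Mul(-2194, Pow(Mul(-1440, 5), -1)), Mul(63, Rational(-1, 1084))) = Add(Mul(-2194, Pow(-7200, -1)), Rational(-63, 1084)) = Add(Mul(-2194, Rational(-1, 7200)), Rational(-63, 1084)) = Add(Rational(1097, 3600), Rational(-63, 1084)) = Rational(240587, 975600)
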